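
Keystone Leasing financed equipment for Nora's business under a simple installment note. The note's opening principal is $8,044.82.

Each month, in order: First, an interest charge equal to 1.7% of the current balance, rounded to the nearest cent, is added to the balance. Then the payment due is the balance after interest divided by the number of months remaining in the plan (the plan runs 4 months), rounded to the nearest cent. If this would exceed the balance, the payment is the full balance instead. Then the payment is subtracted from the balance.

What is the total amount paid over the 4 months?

# | Opening | Interest | Payment | End bal
1 | $8,044.82 | $136.76 | $2,045.40 | $6,136.18
2 | $6,136.18 | $104.32 | $2,080.17 | $4,160.33
3 | $4,160.33 | $70.73 | $2,115.53 | $2,115.53
4 | $2,115.53 | $35.96 | $2,151.49 | $0.00
Total paid: $8,392.59

$8,392.59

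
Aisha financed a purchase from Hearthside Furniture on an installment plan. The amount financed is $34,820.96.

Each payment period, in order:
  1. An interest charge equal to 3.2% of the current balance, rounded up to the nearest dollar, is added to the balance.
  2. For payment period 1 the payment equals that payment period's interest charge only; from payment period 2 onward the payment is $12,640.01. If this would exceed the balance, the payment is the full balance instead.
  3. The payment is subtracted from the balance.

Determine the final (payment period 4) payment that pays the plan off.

Payment period 1: opening $34,820.96; interest $1,115.00 → $35,935.96; payment $1,115.00; balance $34,820.96
Payment period 2: opening $34,820.96; interest $1,115.00 → $35,935.96; payment $12,640.01; balance $23,295.95
Payment period 3: opening $23,295.95; interest $746.00 → $24,041.95; payment $12,640.01; balance $11,401.94
Payment period 4: opening $11,401.94; interest $365.00 → $11,766.94; payment $11,766.94; balance $0.00

$11,766.94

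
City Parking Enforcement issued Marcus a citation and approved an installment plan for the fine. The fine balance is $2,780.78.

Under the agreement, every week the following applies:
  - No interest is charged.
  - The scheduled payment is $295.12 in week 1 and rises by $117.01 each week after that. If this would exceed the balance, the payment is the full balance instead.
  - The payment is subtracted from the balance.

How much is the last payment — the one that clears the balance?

$135.08

Week 1: $2,780.78 − $295.12 → $2,485.66
Week 2: $2,485.66 − $412.13 → $2,073.53
Week 3: $2,073.53 − $529.14 → $1,544.39
Week 4: $1,544.39 − $646.15 → $898.24
Week 5: $898.24 − $763.16 → $135.08
Week 6: $135.08 − $135.08 → $0.00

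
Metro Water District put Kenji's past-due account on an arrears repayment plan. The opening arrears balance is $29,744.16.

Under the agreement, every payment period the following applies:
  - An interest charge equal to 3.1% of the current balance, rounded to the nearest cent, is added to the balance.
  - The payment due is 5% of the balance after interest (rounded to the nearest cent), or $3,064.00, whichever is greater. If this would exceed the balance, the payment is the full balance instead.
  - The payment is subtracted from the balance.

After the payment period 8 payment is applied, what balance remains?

$10,629.67

Payment period 1: opening $29,744.16; interest $922.07 → $30,666.23; payment $3,064.00; balance $27,602.23
Payment period 2: opening $27,602.23; interest $855.67 → $28,457.90; payment $3,064.00; balance $25,393.90
Payment period 3: opening $25,393.90; interest $787.21 → $26,181.11; payment $3,064.00; balance $23,117.11
Payment period 4: opening $23,117.11; interest $716.63 → $23,833.74; payment $3,064.00; balance $20,769.74
Payment period 5: opening $20,769.74; interest $643.86 → $21,413.60; payment $3,064.00; balance $18,349.60
Payment period 6: opening $18,349.60; interest $568.84 → $18,918.44; payment $3,064.00; balance $15,854.44
Payment period 7: opening $15,854.44; interest $491.49 → $16,345.93; payment $3,064.00; balance $13,281.93
Payment period 8: opening $13,281.93; interest $411.74 → $13,693.67; payment $3,064.00; balance $10,629.67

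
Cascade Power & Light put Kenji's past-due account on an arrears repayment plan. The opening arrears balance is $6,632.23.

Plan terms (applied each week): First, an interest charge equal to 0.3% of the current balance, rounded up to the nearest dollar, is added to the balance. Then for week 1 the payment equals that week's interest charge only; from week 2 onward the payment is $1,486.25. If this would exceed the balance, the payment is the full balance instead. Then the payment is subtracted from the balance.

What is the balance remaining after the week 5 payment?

# | Opening | Interest | Payment | End bal
1 | $6,632.23 | $20.00 | $20.00 | $6,632.23
2 | $6,632.23 | $20.00 | $1,486.25 | $5,165.98
3 | $5,165.98 | $16.00 | $1,486.25 | $3,695.73
4 | $3,695.73 | $12.00 | $1,486.25 | $2,221.48
5 | $2,221.48 | $7.00 | $1,486.25 | $742.23

$742.23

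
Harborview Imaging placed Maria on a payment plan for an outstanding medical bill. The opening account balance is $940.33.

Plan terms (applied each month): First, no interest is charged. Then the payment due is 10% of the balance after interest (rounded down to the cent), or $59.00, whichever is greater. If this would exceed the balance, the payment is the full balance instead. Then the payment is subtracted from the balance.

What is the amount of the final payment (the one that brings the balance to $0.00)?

$24.27

Month 1: $940.33 − $94.03 → $846.30
Month 2: $846.30 − $84.63 → $761.67
Month 3: $761.67 − $76.16 → $685.51
Month 4: $685.51 − $68.55 → $616.96
Month 5: $616.96 − $61.69 → $555.27
Month 6: $555.27 − $59.00 → $496.27
Month 7: $496.27 − $59.00 → $437.27
Month 8: $437.27 − $59.00 → $378.27
Month 9: $378.27 − $59.00 → $319.27
Month 10: $319.27 − $59.00 → $260.27
Month 11: $260.27 − $59.00 → $201.27
Month 12: $201.27 − $59.00 → $142.27
Month 13: $142.27 − $59.00 → $83.27
Month 14: $83.27 − $59.00 → $24.27
Month 15: $24.27 − $24.27 → $0.00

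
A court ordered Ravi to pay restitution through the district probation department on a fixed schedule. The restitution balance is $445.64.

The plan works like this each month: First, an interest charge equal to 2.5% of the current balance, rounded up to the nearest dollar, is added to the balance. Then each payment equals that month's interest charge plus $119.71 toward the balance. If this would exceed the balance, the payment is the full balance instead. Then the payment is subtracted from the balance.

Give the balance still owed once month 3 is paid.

$86.51

Month 1: $445.64 +$12.00 interest = $457.64; pay $131.71 → $325.93
Month 2: $325.93 +$9.00 interest = $334.93; pay $128.71 → $206.22
Month 3: $206.22 +$6.00 interest = $212.22; pay $125.71 → $86.51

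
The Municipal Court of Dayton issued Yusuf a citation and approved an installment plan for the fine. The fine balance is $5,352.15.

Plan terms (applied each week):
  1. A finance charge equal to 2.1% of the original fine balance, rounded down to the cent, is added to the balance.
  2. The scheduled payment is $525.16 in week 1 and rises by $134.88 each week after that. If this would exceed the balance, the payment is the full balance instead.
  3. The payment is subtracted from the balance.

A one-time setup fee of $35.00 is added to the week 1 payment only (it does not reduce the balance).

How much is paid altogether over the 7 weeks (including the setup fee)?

Week 1: $5,352.15 +$112.39 interest = $5,464.54; pay $525.16 (+ $35.00 fee) → $4,939.38
Week 2: $4,939.38 +$112.39 interest = $5,051.77; pay $660.04 → $4,391.73
Week 3: $4,391.73 +$112.39 interest = $4,504.12; pay $794.92 → $3,709.20
Week 4: $3,709.20 +$112.39 interest = $3,821.59; pay $929.80 → $2,891.79
Week 5: $2,891.79 +$112.39 interest = $3,004.18; pay $1,064.68 → $1,939.50
Week 6: $1,939.50 +$112.39 interest = $2,051.89; pay $1,199.56 → $852.33
Week 7: $852.33 +$112.39 interest = $964.72; pay $964.72 → $0.00
Total paid: $6,173.88

$6,173.88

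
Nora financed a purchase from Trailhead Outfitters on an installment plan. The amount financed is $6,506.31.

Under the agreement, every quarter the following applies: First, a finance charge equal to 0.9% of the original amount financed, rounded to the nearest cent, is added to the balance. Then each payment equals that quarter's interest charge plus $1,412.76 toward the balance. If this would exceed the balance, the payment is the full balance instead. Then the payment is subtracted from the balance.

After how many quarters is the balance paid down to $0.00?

# | Opening | Interest | Payment | End bal
1 | $6,506.31 | $58.56 | $1,471.32 | $5,093.55
2 | $5,093.55 | $58.56 | $1,471.32 | $3,680.79
3 | $3,680.79 | $58.56 | $1,471.32 | $2,268.03
4 | $2,268.03 | $58.56 | $1,471.32 | $855.27
5 | $855.27 | $58.56 | $913.83 | $0.00
Balance reaches $0.00 in quarter 5.

5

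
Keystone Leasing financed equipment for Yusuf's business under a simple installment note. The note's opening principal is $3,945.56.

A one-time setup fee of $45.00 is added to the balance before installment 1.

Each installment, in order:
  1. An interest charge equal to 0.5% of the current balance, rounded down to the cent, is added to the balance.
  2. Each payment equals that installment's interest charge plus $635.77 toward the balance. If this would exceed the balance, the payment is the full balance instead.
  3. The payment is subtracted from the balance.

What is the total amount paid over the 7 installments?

Installment 1: $3,990.56 +$19.95 interest = $4,010.51; pay $655.72 → $3,354.79
Installment 2: $3,354.79 +$16.77 interest = $3,371.56; pay $652.54 → $2,719.02
Installment 3: $2,719.02 +$13.59 interest = $2,732.61; pay $649.36 → $2,083.25
Installment 4: $2,083.25 +$10.41 interest = $2,093.66; pay $646.18 → $1,447.48
Installment 5: $1,447.48 +$7.23 interest = $1,454.71; pay $643.00 → $811.71
Installment 6: $811.71 +$4.05 interest = $815.76; pay $639.82 → $175.94
Installment 7: $175.94 +$0.87 interest = $176.81; pay $176.81 → $0.00
Total paid: $4,063.43

$4,063.43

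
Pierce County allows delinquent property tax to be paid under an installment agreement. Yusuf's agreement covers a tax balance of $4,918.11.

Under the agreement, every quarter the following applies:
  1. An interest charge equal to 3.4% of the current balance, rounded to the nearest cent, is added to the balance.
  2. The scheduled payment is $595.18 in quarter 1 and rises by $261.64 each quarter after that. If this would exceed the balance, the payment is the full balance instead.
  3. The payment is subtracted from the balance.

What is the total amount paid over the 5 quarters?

Quarter 1: opening $4,918.11; interest $167.22 → $5,085.33; payment $595.18; balance $4,490.15
Quarter 2: opening $4,490.15; interest $152.67 → $4,642.82; payment $856.82; balance $3,786.00
Quarter 3: opening $3,786.00; interest $128.72 → $3,914.72; payment $1,118.46; balance $2,796.26
Quarter 4: opening $2,796.26; interest $95.07 → $2,891.33; payment $1,380.10; balance $1,511.23
Quarter 5: opening $1,511.23; interest $51.38 → $1,562.61; payment $1,562.61; balance $0.00
Total paid: $5,513.17

$5,513.17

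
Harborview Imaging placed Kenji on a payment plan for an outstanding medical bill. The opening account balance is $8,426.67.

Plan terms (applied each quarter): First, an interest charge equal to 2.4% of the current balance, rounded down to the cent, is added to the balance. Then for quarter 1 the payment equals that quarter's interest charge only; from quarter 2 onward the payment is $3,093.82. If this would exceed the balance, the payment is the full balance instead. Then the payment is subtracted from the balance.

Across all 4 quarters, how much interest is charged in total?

$599.09

# | Opening | Interest | Payment | End bal
1 | $8,426.67 | $202.24 | $202.24 | $8,426.67
2 | $8,426.67 | $202.24 | $3,093.82 | $5,535.09
3 | $5,535.09 | $132.84 | $3,093.82 | $2,574.11
4 | $2,574.11 | $61.77 | $2,635.88 | $0.00
Total interest: $202.24 + $202.24 + $132.84 + $61.77 = $599.09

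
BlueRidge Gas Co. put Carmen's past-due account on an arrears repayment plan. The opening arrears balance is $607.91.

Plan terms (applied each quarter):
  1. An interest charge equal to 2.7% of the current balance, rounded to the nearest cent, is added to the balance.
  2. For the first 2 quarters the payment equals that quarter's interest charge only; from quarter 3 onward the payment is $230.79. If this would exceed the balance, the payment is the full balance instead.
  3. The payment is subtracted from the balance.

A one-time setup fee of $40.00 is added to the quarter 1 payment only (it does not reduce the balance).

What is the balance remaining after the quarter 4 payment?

Quarter 1: $607.91 +$16.41 interest = $624.32; pay $16.41 (+ $40.00 fee) → $607.91
Quarter 2: $607.91 +$16.41 interest = $624.32; pay $16.41 → $607.91
Quarter 3: $607.91 +$16.41 interest = $624.32; pay $230.79 → $393.53
Quarter 4: $393.53 +$10.63 interest = $404.16; pay $230.79 → $173.37

$173.37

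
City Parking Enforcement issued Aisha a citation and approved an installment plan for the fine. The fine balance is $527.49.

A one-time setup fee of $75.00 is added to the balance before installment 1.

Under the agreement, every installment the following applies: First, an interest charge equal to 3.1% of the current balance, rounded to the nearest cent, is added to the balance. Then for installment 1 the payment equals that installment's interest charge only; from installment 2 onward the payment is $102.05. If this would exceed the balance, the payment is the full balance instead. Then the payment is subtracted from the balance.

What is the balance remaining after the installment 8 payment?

Installment 1: $602.49 +$18.68 interest = $621.17; pay $18.68 → $602.49
Installment 2: $602.49 +$18.68 interest = $621.17; pay $102.05 → $519.12
Installment 3: $519.12 +$16.09 interest = $535.21; pay $102.05 → $433.16
Installment 4: $433.16 +$13.43 interest = $446.59; pay $102.05 → $344.54
Installment 5: $344.54 +$10.68 interest = $355.22; pay $102.05 → $253.17
Installment 6: $253.17 +$7.85 interest = $261.02; pay $102.05 → $158.97
Installment 7: $158.97 +$4.93 interest = $163.90; pay $102.05 → $61.85
Installment 8: $61.85 +$1.92 interest = $63.77; pay $63.77 → $0.00

$0.00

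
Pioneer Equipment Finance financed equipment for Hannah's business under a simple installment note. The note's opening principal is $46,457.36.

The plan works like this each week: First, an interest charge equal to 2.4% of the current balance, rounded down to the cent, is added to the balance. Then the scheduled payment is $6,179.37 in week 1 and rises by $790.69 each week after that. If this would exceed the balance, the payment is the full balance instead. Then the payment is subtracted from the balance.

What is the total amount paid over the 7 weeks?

$50,924.77

Week 1: opening $46,457.36; interest $1,114.97 → $47,572.33; payment $6,179.37; balance $41,392.96
Week 2: opening $41,392.96; interest $993.43 → $42,386.39; payment $6,970.06; balance $35,416.33
Week 3: opening $35,416.33; interest $849.99 → $36,266.32; payment $7,760.75; balance $28,505.57
Week 4: opening $28,505.57; interest $684.13 → $29,189.70; payment $8,551.44; balance $20,638.26
Week 5: opening $20,638.26; interest $495.31 → $21,133.57; payment $9,342.13; balance $11,791.44
Week 6: opening $11,791.44; interest $282.99 → $12,074.43; payment $10,132.82; balance $1,941.61
Week 7: opening $1,941.61; interest $46.59 → $1,988.20; payment $1,988.20; balance $0.00
Total paid: $50,924.77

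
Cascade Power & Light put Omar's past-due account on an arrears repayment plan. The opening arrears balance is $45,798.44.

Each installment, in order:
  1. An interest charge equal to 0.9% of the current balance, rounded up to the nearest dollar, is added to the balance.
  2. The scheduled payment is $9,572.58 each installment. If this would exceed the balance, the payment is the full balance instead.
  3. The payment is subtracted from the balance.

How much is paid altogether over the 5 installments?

Installment 1: opening $45,798.44; interest $413.00 → $46,211.44; payment $9,572.58; balance $36,638.86
Installment 2: opening $36,638.86; interest $330.00 → $36,968.86; payment $9,572.58; balance $27,396.28
Installment 3: opening $27,396.28; interest $247.00 → $27,643.28; payment $9,572.58; balance $18,070.70
Installment 4: opening $18,070.70; interest $163.00 → $18,233.70; payment $9,572.58; balance $8,661.12
Installment 5: opening $8,661.12; interest $78.00 → $8,739.12; payment $8,739.12; balance $0.00
Total paid: $47,029.44

$47,029.44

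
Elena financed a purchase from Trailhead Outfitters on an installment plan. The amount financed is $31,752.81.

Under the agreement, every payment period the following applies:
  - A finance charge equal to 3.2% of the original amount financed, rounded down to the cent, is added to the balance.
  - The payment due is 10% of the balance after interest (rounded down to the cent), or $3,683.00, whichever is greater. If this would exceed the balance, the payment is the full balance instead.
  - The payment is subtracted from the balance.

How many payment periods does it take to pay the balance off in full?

Payment period 1: $31,752.81 +$1,016.08 interest = $32,768.89; pay $3,683.00 → $29,085.89
Payment period 2: $29,085.89 +$1,016.08 interest = $30,101.97; pay $3,683.00 → $26,418.97
Payment period 3: $26,418.97 +$1,016.08 interest = $27,435.05; pay $3,683.00 → $23,752.05
Payment period 4: $23,752.05 +$1,016.08 interest = $24,768.13; pay $3,683.00 → $21,085.13
Payment period 5: $21,085.13 +$1,016.08 interest = $22,101.21; pay $3,683.00 → $18,418.21
Payment period 6: $18,418.21 +$1,016.08 interest = $19,434.29; pay $3,683.00 → $15,751.29
Payment period 7: $15,751.29 +$1,016.08 interest = $16,767.37; pay $3,683.00 → $13,084.37
Payment period 8: $13,084.37 +$1,016.08 interest = $14,100.45; pay $3,683.00 → $10,417.45
Payment period 9: $10,417.45 +$1,016.08 interest = $11,433.53; pay $3,683.00 → $7,750.53
Payment period 10: $7,750.53 +$1,016.08 interest = $8,766.61; pay $3,683.00 → $5,083.61
Payment period 11: $5,083.61 +$1,016.08 interest = $6,099.69; pay $3,683.00 → $2,416.69
Payment period 12: $2,416.69 +$1,016.08 interest = $3,432.77; pay $3,432.77 → $0.00
Balance reaches $0.00 in payment period 12.

12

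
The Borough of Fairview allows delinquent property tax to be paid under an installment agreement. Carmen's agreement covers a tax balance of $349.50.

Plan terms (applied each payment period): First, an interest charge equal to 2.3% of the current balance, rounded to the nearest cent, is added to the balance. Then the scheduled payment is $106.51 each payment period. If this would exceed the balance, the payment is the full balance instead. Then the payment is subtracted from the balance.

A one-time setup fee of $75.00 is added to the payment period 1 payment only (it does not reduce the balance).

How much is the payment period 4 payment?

$48.33

Payment period 1: opening $349.50; interest $8.04 → $357.54; payment $106.51 (+ $75.00 fee); balance $251.03
Payment period 2: opening $251.03; interest $5.77 → $256.80; payment $106.51; balance $150.29
Payment period 3: opening $150.29; interest $3.46 → $153.75; payment $106.51; balance $47.24
Payment period 4: opening $47.24; interest $1.09 → $48.33; payment $48.33; balance $0.00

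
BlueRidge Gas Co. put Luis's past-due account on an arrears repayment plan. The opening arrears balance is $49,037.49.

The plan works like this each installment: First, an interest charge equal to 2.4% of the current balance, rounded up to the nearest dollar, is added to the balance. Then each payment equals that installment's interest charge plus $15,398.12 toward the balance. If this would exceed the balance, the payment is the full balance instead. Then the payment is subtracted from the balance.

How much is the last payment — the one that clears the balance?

Installment 1: $49,037.49 +$1,177.00 interest = $50,214.49; pay $16,575.12 → $33,639.37
Installment 2: $33,639.37 +$808.00 interest = $34,447.37; pay $16,206.12 → $18,241.25
Installment 3: $18,241.25 +$438.00 interest = $18,679.25; pay $15,836.12 → $2,843.13
Installment 4: $2,843.13 +$69.00 interest = $2,912.13; pay $2,912.13 → $0.00

$2,912.13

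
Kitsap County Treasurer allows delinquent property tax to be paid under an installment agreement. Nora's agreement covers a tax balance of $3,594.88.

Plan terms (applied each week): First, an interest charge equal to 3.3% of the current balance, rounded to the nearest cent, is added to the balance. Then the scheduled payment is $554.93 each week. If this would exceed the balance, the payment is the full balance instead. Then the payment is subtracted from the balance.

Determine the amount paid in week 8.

Week 1: opening $3,594.88; interest $118.63 → $3,713.51; payment $554.93; balance $3,158.58
Week 2: opening $3,158.58; interest $104.23 → $3,262.81; payment $554.93; balance $2,707.88
Week 3: opening $2,707.88; interest $89.36 → $2,797.24; payment $554.93; balance $2,242.31
Week 4: opening $2,242.31; interest $74.00 → $2,316.31; payment $554.93; balance $1,761.38
Week 5: opening $1,761.38; interest $58.13 → $1,819.51; payment $554.93; balance $1,264.58
Week 6: opening $1,264.58; interest $41.73 → $1,306.31; payment $554.93; balance $751.38
Week 7: opening $751.38; interest $24.80 → $776.18; payment $554.93; balance $221.25
Week 8: opening $221.25; interest $7.30 → $228.55; payment $228.55; balance $0.00

$228.55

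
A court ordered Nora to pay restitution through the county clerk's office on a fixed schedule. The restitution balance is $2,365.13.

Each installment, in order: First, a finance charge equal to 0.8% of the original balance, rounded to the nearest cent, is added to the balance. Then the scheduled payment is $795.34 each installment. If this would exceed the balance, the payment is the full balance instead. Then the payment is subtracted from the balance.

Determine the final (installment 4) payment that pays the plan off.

$54.79

Installment 1: opening $2,365.13; interest $18.92 → $2,384.05; payment $795.34; balance $1,588.71
Installment 2: opening $1,588.71; interest $18.92 → $1,607.63; payment $795.34; balance $812.29
Installment 3: opening $812.29; interest $18.92 → $831.21; payment $795.34; balance $35.87
Installment 4: opening $35.87; interest $18.92 → $54.79; payment $54.79; balance $0.00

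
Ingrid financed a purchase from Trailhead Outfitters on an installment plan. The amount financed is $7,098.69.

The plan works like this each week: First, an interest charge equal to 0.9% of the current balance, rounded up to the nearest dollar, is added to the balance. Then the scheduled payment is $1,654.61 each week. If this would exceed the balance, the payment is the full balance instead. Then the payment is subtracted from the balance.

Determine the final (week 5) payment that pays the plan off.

$657.25

Week 1: opening $7,098.69; interest $64.00 → $7,162.69; payment $1,654.61; balance $5,508.08
Week 2: opening $5,508.08; interest $50.00 → $5,558.08; payment $1,654.61; balance $3,903.47
Week 3: opening $3,903.47; interest $36.00 → $3,939.47; payment $1,654.61; balance $2,284.86
Week 4: opening $2,284.86; interest $21.00 → $2,305.86; payment $1,654.61; balance $651.25
Week 5: opening $651.25; interest $6.00 → $657.25; payment $657.25; balance $0.00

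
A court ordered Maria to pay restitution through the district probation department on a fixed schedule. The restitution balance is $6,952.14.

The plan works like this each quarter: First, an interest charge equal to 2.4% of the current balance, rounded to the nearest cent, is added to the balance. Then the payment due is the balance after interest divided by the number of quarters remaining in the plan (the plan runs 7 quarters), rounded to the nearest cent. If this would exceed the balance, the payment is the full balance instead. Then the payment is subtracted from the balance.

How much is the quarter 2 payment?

Quarter 1: $6,952.14 +$166.85 interest = $7,118.99; pay $1,017.00 → $6,101.99
Quarter 2: $6,101.99 +$146.45 interest = $6,248.44; pay $1,041.41 → $5,207.03

$1,041.41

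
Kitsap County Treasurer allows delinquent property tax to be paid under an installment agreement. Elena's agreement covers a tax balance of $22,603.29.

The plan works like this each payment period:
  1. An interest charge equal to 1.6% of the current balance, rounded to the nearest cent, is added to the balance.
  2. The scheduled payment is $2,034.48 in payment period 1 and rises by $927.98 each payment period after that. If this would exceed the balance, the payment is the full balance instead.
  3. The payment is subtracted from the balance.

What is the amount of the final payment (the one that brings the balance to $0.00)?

Payment period 1: opening $22,603.29; interest $361.65 → $22,964.94; payment $2,034.48; balance $20,930.46
Payment period 2: opening $20,930.46; interest $334.89 → $21,265.35; payment $2,962.46; balance $18,302.89
Payment period 3: opening $18,302.89; interest $292.85 → $18,595.74; payment $3,890.44; balance $14,705.30
Payment period 4: opening $14,705.30; interest $235.28 → $14,940.58; payment $4,818.42; balance $10,122.16
Payment period 5: opening $10,122.16; interest $161.95 → $10,284.11; payment $5,746.40; balance $4,537.71
Payment period 6: opening $4,537.71; interest $72.60 → $4,610.31; payment $4,610.31; balance $0.00

$4,610.31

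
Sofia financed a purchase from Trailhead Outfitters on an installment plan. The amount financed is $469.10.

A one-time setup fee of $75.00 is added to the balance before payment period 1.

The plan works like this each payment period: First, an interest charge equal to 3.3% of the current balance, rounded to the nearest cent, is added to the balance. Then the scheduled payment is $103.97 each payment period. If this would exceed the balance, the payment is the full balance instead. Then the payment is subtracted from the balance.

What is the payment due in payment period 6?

$87.50

# | Opening | Interest | Payment | End bal
1 | $544.10 | $17.96 | $103.97 | $458.09
2 | $458.09 | $15.12 | $103.97 | $369.24
3 | $369.24 | $12.18 | $103.97 | $277.45
4 | $277.45 | $9.16 | $103.97 | $182.64
5 | $182.64 | $6.03 | $103.97 | $84.70
6 | $84.70 | $2.80 | $87.50 | $0.00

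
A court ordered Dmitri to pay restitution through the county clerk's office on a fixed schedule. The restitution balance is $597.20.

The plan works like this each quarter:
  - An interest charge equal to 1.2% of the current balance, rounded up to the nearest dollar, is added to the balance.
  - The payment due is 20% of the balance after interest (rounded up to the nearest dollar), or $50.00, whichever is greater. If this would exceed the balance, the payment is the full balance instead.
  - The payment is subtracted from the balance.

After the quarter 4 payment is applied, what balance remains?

# | Opening | Interest | Payment | End bal
1 | $597.20 | $8.00 | $122.00 | $483.20
2 | $483.20 | $6.00 | $98.00 | $391.20
3 | $391.20 | $5.00 | $80.00 | $316.20
4 | $316.20 | $4.00 | $65.00 | $255.20

$255.20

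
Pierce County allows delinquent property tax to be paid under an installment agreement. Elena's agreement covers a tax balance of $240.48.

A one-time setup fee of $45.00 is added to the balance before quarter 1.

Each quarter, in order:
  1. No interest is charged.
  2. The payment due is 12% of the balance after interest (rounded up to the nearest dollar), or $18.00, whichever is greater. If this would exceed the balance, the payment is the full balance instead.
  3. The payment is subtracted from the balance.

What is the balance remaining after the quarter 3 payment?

Quarter 1: $285.48 − $35.00 → $250.48
Quarter 2: $250.48 − $31.00 → $219.48
Quarter 3: $219.48 − $27.00 → $192.48

$192.48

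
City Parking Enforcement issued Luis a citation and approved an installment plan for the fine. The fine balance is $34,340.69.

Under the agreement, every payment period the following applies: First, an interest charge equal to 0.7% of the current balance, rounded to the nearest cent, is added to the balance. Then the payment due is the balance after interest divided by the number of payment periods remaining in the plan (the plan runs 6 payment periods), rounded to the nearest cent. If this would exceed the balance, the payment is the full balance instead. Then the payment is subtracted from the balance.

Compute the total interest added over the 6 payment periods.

$851.23

Payment period 1: opening $34,340.69; interest $240.38 → $34,581.07; payment $5,763.51; balance $28,817.56
Payment period 2: opening $28,817.56; interest $201.72 → $29,019.28; payment $5,803.86; balance $23,215.42
Payment period 3: opening $23,215.42; interest $162.51 → $23,377.93; payment $5,844.48; balance $17,533.45
Payment period 4: opening $17,533.45; interest $122.73 → $17,656.18; payment $5,885.39; balance $11,770.79
Payment period 5: opening $11,770.79; interest $82.40 → $11,853.19; payment $5,926.60; balance $5,926.59
Payment period 6: opening $5,926.59; interest $41.49 → $5,968.08; payment $5,968.08; balance $0.00
Total interest: $240.38 + $201.72 + $162.51 + $122.73 + $82.40 + $41.49 = $851.23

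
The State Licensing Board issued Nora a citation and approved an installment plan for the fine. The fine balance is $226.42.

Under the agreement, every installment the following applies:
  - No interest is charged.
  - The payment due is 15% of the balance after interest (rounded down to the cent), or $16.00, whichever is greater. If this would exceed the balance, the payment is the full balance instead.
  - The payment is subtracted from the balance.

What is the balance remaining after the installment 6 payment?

Installment 1: opening $226.42; payment $33.96; balance $192.46
Installment 2: opening $192.46; payment $28.86; balance $163.60
Installment 3: opening $163.60; payment $24.54; balance $139.06
Installment 4: opening $139.06; payment $20.85; balance $118.21
Installment 5: opening $118.21; payment $17.73; balance $100.48
Installment 6: opening $100.48; payment $16.00; balance $84.48

$84.48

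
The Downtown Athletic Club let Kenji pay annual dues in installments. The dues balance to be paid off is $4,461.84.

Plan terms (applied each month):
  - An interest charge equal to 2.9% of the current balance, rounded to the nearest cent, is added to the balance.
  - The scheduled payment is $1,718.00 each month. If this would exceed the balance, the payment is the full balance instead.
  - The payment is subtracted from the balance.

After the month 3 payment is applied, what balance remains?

# | Opening | Interest | Payment | End bal
1 | $4,461.84 | $129.39 | $1,718.00 | $2,873.23
2 | $2,873.23 | $83.32 | $1,718.00 | $1,238.55
3 | $1,238.55 | $35.92 | $1,274.47 | $0.00

$0.00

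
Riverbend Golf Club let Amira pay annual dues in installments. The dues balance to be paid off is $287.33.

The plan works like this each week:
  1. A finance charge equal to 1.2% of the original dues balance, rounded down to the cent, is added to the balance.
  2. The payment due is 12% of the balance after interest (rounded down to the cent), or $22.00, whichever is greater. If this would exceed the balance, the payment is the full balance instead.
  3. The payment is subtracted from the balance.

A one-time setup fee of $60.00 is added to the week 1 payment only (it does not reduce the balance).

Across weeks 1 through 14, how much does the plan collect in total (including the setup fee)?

Week 1: opening $287.33; interest $3.44 → $290.77; payment $34.89 (+ $60.00 fee); balance $255.88
Week 2: opening $255.88; interest $3.44 → $259.32; payment $31.11; balance $228.21
Week 3: opening $228.21; interest $3.44 → $231.65; payment $27.79; balance $203.86
Week 4: opening $203.86; interest $3.44 → $207.30; payment $24.87; balance $182.43
Week 5: opening $182.43; interest $3.44 → $185.87; payment $22.30; balance $163.57
Week 6: opening $163.57; interest $3.44 → $167.01; payment $22.00; balance $145.01
Week 7: opening $145.01; interest $3.44 → $148.45; payment $22.00; balance $126.45
Week 8: opening $126.45; interest $3.44 → $129.89; payment $22.00; balance $107.89
Week 9: opening $107.89; interest $3.44 → $111.33; payment $22.00; balance $89.33
Week 10: opening $89.33; interest $3.44 → $92.77; payment $22.00; balance $70.77
Week 11: opening $70.77; interest $3.44 → $74.21; payment $22.00; balance $52.21
Week 12: opening $52.21; interest $3.44 → $55.65; payment $22.00; balance $33.65
Week 13: opening $33.65; interest $3.44 → $37.09; payment $22.00; balance $15.09
Week 14: opening $15.09; interest $3.44 → $18.53; payment $18.53; balance $0.00
Total paid: $395.49

$395.49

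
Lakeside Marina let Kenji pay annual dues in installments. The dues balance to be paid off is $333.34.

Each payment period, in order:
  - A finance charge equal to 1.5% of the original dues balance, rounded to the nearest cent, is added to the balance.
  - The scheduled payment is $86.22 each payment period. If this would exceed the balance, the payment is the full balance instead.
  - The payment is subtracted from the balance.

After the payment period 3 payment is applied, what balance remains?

$89.68

Payment period 1: opening $333.34; interest $5.00 → $338.34; payment $86.22; balance $252.12
Payment period 2: opening $252.12; interest $5.00 → $257.12; payment $86.22; balance $170.90
Payment period 3: opening $170.90; interest $5.00 → $175.90; payment $86.22; balance $89.68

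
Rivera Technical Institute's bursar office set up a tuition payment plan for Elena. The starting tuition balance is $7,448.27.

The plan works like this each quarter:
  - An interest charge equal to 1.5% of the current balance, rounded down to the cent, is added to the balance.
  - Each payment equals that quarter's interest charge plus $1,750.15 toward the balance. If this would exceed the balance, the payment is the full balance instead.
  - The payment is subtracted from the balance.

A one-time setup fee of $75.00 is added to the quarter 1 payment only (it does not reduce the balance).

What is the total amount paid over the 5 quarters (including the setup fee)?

$7,819.34

Quarter 1: opening $7,448.27; interest $111.72 → $7,559.99; payment $1,861.87 (+ $75.00 fee); balance $5,698.12
Quarter 2: opening $5,698.12; interest $85.47 → $5,783.59; payment $1,835.62; balance $3,947.97
Quarter 3: opening $3,947.97; interest $59.21 → $4,007.18; payment $1,809.36; balance $2,197.82
Quarter 4: opening $2,197.82; interest $32.96 → $2,230.78; payment $1,783.11; balance $447.67
Quarter 5: opening $447.67; interest $6.71 → $454.38; payment $454.38; balance $0.00
Total paid: $7,819.34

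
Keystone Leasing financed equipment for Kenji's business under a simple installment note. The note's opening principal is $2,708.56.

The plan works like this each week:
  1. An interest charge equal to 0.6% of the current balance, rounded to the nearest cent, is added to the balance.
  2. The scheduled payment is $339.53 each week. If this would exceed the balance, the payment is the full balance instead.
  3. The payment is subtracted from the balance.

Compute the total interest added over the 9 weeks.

$75.45

Week 1: $2,708.56 +$16.25 interest = $2,724.81; pay $339.53 → $2,385.28
Week 2: $2,385.28 +$14.31 interest = $2,399.59; pay $339.53 → $2,060.06
Week 3: $2,060.06 +$12.36 interest = $2,072.42; pay $339.53 → $1,732.89
Week 4: $1,732.89 +$10.40 interest = $1,743.29; pay $339.53 → $1,403.76
Week 5: $1,403.76 +$8.42 interest = $1,412.18; pay $339.53 → $1,072.65
Week 6: $1,072.65 +$6.44 interest = $1,079.09; pay $339.53 → $739.56
Week 7: $739.56 +$4.44 interest = $744.00; pay $339.53 → $404.47
Week 8: $404.47 +$2.43 interest = $406.90; pay $339.53 → $67.37
Week 9: $67.37 +$0.40 interest = $67.77; pay $67.77 → $0.00
Total interest: $16.25 + $14.31 + $12.36 + $10.40 + $8.42 + $6.44 + $4.44 + $2.43 + $0.40 = $75.45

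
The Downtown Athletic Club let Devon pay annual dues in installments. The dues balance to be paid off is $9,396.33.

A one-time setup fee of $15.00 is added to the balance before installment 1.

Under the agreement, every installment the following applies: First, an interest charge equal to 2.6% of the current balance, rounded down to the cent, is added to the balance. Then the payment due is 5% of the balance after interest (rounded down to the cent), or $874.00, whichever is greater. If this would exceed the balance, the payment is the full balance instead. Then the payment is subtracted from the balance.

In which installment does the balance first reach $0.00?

13

# | Opening | Interest | Payment | End bal
1 | $9,411.33 | $244.69 | $874.00 | $8,782.02
2 | $8,782.02 | $228.33 | $874.00 | $8,136.35
3 | $8,136.35 | $211.54 | $874.00 | $7,473.89
4 | $7,473.89 | $194.32 | $874.00 | $6,794.21
5 | $6,794.21 | $176.64 | $874.00 | $6,096.85
6 | $6,096.85 | $158.51 | $874.00 | $5,381.36
7 | $5,381.36 | $139.91 | $874.00 | $4,647.27
8 | $4,647.27 | $120.82 | $874.00 | $3,894.09
9 | $3,894.09 | $101.24 | $874.00 | $3,121.33
10 | $3,121.33 | $81.15 | $874.00 | $2,328.48
11 | $2,328.48 | $60.54 | $874.00 | $1,515.02
12 | $1,515.02 | $39.39 | $874.00 | $680.41
13 | $680.41 | $17.69 | $698.10 | $0.00
Balance reaches $0.00 in installment 13.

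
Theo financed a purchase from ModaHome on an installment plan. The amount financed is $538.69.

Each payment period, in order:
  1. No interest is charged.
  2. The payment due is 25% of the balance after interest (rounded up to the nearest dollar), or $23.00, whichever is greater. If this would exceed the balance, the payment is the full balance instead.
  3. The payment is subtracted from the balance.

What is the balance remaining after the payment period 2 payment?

$302.69

Payment period 1: $538.69 − $135.00 → $403.69
Payment period 2: $403.69 − $101.00 → $302.69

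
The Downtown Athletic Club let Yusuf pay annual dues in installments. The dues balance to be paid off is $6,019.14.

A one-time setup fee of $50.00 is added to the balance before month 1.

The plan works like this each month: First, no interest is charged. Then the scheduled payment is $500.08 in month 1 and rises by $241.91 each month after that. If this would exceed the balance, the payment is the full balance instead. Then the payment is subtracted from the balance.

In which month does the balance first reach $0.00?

Month 1: opening $6,069.14; payment $500.08; balance $5,569.06
Month 2: opening $5,569.06; payment $741.99; balance $4,827.07
Month 3: opening $4,827.07; payment $983.90; balance $3,843.17
Month 4: opening $3,843.17; payment $1,225.81; balance $2,617.36
Month 5: opening $2,617.36; payment $1,467.72; balance $1,149.64
Month 6: opening $1,149.64; payment $1,149.64; balance $0.00
Balance reaches $0.00 in month 6.

6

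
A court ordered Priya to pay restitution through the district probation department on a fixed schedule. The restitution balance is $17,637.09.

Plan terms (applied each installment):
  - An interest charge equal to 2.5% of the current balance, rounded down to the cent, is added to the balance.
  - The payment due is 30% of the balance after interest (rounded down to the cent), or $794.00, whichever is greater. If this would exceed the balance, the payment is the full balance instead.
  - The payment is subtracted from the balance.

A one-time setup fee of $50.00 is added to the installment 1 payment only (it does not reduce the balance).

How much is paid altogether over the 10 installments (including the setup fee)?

$19,163.60

# | Opening | Interest | Payment | Fee | End bal
1 | $17,637.09 | $440.92 | $5,423.40 | $50.00 | $12,654.61
2 | $12,654.61 | $316.36 | $3,891.29 | — | $9,079.68
3 | $9,079.68 | $226.99 | $2,792.00 | — | $6,514.67
4 | $6,514.67 | $162.86 | $2,003.25 | — | $4,674.28
5 | $4,674.28 | $116.85 | $1,437.33 | — | $3,353.80
6 | $3,353.80 | $83.84 | $1,031.29 | — | $2,406.35
7 | $2,406.35 | $60.15 | $794.00 | — | $1,672.50
8 | $1,672.50 | $41.81 | $794.00 | — | $920.31
9 | $920.31 | $23.00 | $794.00 | — | $149.31
10 | $149.31 | $3.73 | $153.04 | — | $0.00
Total paid: $19,163.60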